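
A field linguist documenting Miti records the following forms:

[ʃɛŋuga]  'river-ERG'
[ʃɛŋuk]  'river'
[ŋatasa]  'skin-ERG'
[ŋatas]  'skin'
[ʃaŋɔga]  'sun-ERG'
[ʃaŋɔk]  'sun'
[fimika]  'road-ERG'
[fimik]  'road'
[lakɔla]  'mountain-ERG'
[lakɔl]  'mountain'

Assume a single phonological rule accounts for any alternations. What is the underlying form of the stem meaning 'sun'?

/ʃaŋɔg/

The root 'sun' surfaces as [ʃaŋɔga] and [ʃaŋɔk], with a stem-final [g] ~ [k] alternation.
The stem 'road' ([fimika], [fimik]) shows [k] unchanged in both environments, so [k] cannot be basic with [g] derived before the ERG suffix.
The underlying segment must be /g/; voiced obstruents become voiceless word-finally, yielding [k] there.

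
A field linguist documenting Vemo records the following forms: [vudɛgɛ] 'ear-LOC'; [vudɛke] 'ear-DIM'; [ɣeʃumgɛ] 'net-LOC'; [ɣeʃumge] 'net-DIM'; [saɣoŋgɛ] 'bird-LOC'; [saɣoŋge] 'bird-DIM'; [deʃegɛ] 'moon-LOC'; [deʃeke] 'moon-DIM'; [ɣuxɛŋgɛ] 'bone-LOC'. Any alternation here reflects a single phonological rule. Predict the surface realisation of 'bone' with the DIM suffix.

[ɣuxɛŋge]

The DIM suffix surfaces as [-ge] and [-ke], depending on the final segment of the stem.
The LOC suffix, which begins with [g], is invariant after every stem; so [g] is not altered by any rule here.
So the underlying form is /-ke/, and voiceless stops become voiced after a nasal.
After 'bone', which ends in a nasal, the suffix surfaces as [-ge], giving [ɣuxɛŋge].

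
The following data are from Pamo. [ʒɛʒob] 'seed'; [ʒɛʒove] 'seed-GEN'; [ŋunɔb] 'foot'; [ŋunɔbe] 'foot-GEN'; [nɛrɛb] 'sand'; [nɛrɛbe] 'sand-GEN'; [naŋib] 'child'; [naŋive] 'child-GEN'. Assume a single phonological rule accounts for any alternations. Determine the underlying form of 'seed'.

The root 'seed' surfaces as [ʒɛʒob] and [ʒɛʒove], with a stem-final [b] ~ [v] alternation.
The stem 'sand' ([nɛrɛb], [nɛrɛbe]) shows [b] unchanged in both environments, so [b] cannot be basic with [v] derived before the GEN suffix.
So /v/ is underlying, and a rule of word-final hardening — voiced fricatives become stops word-finally — gives [b].
The underlying form of 'seed' is therefore /ʒɛʒov/.

/ʒɛʒov/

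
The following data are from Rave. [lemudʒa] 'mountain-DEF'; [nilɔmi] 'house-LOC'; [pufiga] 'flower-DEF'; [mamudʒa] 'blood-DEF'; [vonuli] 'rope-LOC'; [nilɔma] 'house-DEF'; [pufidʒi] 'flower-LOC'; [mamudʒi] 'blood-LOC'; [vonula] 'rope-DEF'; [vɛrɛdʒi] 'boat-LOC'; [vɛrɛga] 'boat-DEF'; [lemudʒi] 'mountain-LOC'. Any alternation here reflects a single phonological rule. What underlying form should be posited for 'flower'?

/pufig/

In [pufiga] and [pufidʒi] the final segment of 'flower' alternates: [g] ~ [dʒ].
The stem 'mountain' ([lemudʒa], [lemudʒi]) shows [dʒ] unchanged in both environments, so [dʒ] cannot be basic with [g] derived before the DEF suffix.
The underlying segment must be /g/; /g/ becomes palato-alveolar [dʒ] before a front vowel, yielding [dʒ] there.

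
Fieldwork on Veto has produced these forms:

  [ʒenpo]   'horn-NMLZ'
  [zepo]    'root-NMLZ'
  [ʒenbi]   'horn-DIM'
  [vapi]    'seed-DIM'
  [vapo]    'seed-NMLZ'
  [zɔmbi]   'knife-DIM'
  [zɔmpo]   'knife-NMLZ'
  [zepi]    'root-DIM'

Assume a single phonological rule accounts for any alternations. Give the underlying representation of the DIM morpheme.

/-bi/

The DIM suffix surfaces as [-bi] and [-pi], depending on the final segment of the stem.
By contrast the NMLZ suffix keeps its initial [p] throughout — that segment must be underlying.
The DIM suffix is therefore /-bi/ underlyingly, with post-vocalic devoicing: voiced stops become voiceless after a vowel.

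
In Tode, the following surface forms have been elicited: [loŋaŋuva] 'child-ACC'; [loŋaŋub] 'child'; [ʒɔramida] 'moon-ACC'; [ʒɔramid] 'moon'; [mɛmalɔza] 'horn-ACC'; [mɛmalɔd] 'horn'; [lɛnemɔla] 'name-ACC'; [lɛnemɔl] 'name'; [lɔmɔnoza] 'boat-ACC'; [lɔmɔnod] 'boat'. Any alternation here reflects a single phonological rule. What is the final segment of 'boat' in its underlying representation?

In [lɔmɔnoza] and [lɔmɔnod] the final segment of 'boat' alternates: [z] ~ [d].
If /d/ were underlying and a rule turned it into [z] before the ACC suffix, 'moon' would also alternate; but it has [d] in both [ʒɔramida] and [ʒɔramid].
So /z/ is underlying, and a rule of word-final hardening — voiced fricatives become stops word-finally — gives [d].

/z/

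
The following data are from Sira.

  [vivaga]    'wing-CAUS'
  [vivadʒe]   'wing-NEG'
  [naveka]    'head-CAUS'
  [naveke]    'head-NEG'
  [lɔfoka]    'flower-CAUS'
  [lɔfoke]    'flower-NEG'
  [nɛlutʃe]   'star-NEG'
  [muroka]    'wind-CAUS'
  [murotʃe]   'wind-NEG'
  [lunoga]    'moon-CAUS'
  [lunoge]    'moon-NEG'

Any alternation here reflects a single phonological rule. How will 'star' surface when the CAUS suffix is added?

In [muroka] and [murotʃe] the final segment of 'wind' alternates: [k] ~ [tʃ].
The stem 'head' ([naveka], [naveke]) shows [k] unchanged in both environments, so [k] cannot be basic with [tʃ] derived before the NEG suffix.
The alternation reflects depalatalization: palato-alveolar /tʃ/ and /dʒ/ become [k] and [g] when no front vowel follows. /tʃ/ is underlying.
From [nɛlutʃe] the stem 'star' is /nɛlutʃ/; when no front vowel follows this yields [nɛluka].

[nɛluka]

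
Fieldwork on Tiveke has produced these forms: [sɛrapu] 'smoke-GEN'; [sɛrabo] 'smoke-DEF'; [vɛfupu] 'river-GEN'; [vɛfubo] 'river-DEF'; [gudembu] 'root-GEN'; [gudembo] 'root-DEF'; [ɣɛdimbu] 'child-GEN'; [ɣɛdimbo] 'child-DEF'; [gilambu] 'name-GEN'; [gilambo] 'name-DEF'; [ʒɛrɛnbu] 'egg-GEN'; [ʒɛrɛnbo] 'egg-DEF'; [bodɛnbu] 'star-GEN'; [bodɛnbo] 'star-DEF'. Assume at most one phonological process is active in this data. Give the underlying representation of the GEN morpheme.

/-pu/

The GEN suffix surfaces as [-bu] and [-pu], depending on the final segment of the stem.
By contrast the DEF suffix keeps its initial [b] throughout — that segment must be underlying.
The GEN suffix is therefore /-pu/ underlyingly, with post-nasal voicing: voiceless stops become voiced after a nasal.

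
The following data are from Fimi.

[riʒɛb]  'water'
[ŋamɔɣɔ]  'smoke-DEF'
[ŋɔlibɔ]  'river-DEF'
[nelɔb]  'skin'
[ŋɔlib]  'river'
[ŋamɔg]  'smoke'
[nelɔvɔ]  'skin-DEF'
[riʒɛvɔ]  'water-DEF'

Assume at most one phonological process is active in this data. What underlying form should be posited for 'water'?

The root 'water' surfaces as [riʒɛb] and [riʒɛvɔ], with a stem-final [b] ~ [v] alternation.
The stem 'river' ([ŋɔlib], [ŋɔlibɔ]) shows [b] unchanged in both environments, so [b] cannot be basic with [v] derived before the DEF suffix.
So /v/ is underlying, and a rule of word-final hardening — voiced fricatives become stops word-finally — gives [b].
So 'water' = /riʒɛv/.

/riʒɛv/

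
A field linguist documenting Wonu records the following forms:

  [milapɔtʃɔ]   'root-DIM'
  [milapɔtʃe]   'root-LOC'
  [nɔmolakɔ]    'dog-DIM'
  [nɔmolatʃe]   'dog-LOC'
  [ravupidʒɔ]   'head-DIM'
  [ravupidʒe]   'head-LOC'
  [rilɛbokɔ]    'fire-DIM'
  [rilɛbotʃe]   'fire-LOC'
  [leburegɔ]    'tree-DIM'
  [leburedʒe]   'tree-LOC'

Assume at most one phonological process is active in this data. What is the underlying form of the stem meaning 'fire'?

The stem for 'fire' ends in [k] in [rilɛbokɔ] but [tʃ] in [rilɛbotʃe].
But 'root' keeps [tʃ] in both environments ([milapɔtʃɔ], [milapɔtʃe]), so there is no rule changing /tʃ/ to [k] before the DIM suffix.
So /k/ is underlying, and a rule of palatalization before a front vowel — /k/ and /g/ become palato-alveolar [tʃ] and [dʒ] before a front vowel — gives [tʃ].
So 'fire' = /rilɛbok/.

/rilɛbok/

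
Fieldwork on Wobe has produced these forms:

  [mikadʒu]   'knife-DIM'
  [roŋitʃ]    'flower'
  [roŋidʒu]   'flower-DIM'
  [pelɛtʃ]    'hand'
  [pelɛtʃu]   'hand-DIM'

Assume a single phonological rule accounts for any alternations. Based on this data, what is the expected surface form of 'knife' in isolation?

[mikatʃ]

The root 'flower' surfaces as [roŋitʃ] and [roŋidʒu], with a stem-final [tʃ] ~ [dʒ] alternation.
The stem 'hand' ([pelɛtʃ], [pelɛtʃu]) shows [tʃ] unchanged in both environments, so [tʃ] cannot be basic with [dʒ] derived before the DIM suffix.
The underlying segment must be /dʒ/; voiced obstruents become voiceless word-finally, yielding [tʃ] there.
The one attested form of 'knife', [mikadʒu], shows underlying /mikadʒ/. Applying the same rule word-finally gives [mikatʃ].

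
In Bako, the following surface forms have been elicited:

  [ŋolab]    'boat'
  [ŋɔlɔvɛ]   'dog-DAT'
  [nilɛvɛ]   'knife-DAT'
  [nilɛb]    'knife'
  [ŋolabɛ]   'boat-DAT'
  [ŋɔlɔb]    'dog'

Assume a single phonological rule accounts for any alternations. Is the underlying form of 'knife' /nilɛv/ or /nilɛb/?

'knife' shows [b] ~ [v] at the end of the stem ([nilɛb] vs [nilɛvɛ]).
Compare 'boat', with invariant [b] in [ŋolab] and [ŋolabɛ]: an analysis with underlying /b/ and a rule producing [v] before the DAT suffix would wrongly predict alternation here too.
The alternation reflects word-final hardening: voiced fricatives become stops word-finally. /v/ is underlying.

/nilɛv/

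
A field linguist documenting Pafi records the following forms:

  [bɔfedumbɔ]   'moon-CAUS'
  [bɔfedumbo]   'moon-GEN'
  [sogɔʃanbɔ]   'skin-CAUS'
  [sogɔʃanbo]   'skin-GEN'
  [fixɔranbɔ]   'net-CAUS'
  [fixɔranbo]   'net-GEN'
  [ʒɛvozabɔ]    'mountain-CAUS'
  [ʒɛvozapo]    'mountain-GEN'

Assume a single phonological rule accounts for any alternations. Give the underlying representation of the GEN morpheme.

/-po/

The GEN morpheme has two allomorphs, [-bo] and [-po].
The CAUS suffix, which begins with [b], is invariant after every stem; so [b] is not altered by any rule here.
So the underlying form is /-po/, and voiceless stops become voiced after a nasal.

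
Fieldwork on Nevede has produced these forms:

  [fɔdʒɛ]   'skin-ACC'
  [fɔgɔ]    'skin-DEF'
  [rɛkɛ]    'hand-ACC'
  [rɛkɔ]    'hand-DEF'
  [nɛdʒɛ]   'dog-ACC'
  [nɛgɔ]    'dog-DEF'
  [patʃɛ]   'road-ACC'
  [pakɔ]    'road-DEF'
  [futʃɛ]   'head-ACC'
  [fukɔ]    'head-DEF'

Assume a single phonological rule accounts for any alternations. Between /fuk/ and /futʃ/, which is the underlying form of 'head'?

The stem for 'head' ends in [tʃ] in [futʃɛ] but [k] in [fukɔ].
Compare 'hand', with invariant [k] in [rɛkɛ] and [rɛkɔ]: an analysis with underlying /k/ and a rule producing [tʃ] before the ACC suffix would wrongly predict alternation here too.
The underlying segment must be /tʃ/; palato-alveolar /tʃ/ and /dʒ/ become [k] and [g] when no front vowel follows, yielding [k] there.

/futʃ/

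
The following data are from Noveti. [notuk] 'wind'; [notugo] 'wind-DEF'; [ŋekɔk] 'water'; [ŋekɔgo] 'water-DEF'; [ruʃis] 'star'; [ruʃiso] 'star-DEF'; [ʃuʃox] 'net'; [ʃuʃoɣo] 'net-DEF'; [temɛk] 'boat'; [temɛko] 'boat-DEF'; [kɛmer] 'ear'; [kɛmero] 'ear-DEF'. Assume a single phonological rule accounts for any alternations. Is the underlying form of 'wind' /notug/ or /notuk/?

The stem for 'wind' ends in [k] in [notuk] but [g] in [notugo].
If /k/ were underlying and a rule turned it into [g] before the DEF suffix, 'boat' would also alternate; but it has [k] in both [temɛk] and [temɛko].
The underlying segment must be /g/; voiced obstruents become voiceless word-finally, yielding [k] there.

/notug/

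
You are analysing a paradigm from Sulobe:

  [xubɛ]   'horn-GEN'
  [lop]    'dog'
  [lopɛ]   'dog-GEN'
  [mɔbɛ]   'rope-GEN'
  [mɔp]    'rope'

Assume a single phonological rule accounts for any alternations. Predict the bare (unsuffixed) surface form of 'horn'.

[xup]

The stem for 'rope' ends in [b] in [mɔbɛ] but [p] in [mɔp].
But 'dog' keeps [p] in both environments ([lopɛ], [lop]), so there is no rule changing /p/ to [b] before the GEN suffix.
So /b/ is underlying, and a rule of word-final obstruent devoicing — voiced obstruents become voiceless word-finally — gives [p].
The one attested form of 'horn', [xubɛ], shows underlying /xub/. Applying the same rule word-finally gives [xup].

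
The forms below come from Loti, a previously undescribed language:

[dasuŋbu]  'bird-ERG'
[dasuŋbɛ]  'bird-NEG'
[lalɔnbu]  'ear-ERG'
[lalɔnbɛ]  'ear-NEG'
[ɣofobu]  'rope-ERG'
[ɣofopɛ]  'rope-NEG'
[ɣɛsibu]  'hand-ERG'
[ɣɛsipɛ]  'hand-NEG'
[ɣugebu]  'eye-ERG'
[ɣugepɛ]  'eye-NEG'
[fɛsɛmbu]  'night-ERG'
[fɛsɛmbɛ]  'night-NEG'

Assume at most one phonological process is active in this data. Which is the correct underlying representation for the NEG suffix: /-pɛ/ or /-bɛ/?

/-pɛ/

The NEG morpheme has two allomorphs, [-bɛ] and [-pɛ].
By contrast the ERG suffix keeps its initial [b] throughout — that segment must be underlying.
So the underlying form is /-pɛ/, and voiceless stops become voiced after a nasal.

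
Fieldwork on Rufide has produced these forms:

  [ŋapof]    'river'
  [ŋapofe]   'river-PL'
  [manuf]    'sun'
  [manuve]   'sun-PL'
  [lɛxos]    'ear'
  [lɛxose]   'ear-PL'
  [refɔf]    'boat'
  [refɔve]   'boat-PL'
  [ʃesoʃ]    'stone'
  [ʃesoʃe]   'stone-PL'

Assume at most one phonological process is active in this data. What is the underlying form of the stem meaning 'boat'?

'boat' shows [f] ~ [v] at the end of the stem ([refɔf] vs [refɔve]).
Compare 'river', with invariant [f] in [ŋapof] and [ŋapofe]: an analysis with underlying /f/ and a rule producing [v] before the PL suffix would wrongly predict alternation here too.
Therefore /v/ is basic and [f] is derived by word-final obstruent devoicing (voiced obstruents become voiceless word-finally).
So 'boat' = /refɔv/.

/refɔv/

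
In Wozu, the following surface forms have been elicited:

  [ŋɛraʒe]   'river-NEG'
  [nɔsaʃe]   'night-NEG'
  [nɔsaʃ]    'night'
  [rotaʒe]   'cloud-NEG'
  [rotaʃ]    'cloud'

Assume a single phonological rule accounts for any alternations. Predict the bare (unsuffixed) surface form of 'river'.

'cloud' shows [ʒ] ~ [ʃ] at the end of the stem ([rotaʒe] vs [rotaʃ]).
If /ʃ/ were underlying and a rule turned it into [ʒ] before the NEG suffix, 'night' would also alternate; but it has [ʃ] in both [nɔsaʃe] and [nɔsaʃ].
So /ʒ/ is underlying, and a rule of word-final obstruent devoicing — voiced obstruents become voiceless word-finally — gives [ʃ].
The one attested form of 'river', [ŋɛraʒe], shows underlying /ŋɛraʒ/. Applying the same rule word-finally gives [ŋɛraʃ].

[ŋɛraʃ]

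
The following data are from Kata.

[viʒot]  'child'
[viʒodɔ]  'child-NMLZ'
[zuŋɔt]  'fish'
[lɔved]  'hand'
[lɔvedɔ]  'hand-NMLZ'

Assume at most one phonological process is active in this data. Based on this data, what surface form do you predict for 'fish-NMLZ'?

'child' shows [t] ~ [d] at the end of the stem ([viʒot] vs [viʒodɔ]).
But 'hand' keeps [d] in both environments ([lɔved], [lɔvedɔ]), so there is no rule changing /d/ to [t] in isolation.
The alternation reflects intervocalic voicing: voiceless stops become voiced between vowels. /t/ is underlying.
The one attested form of 'fish', [zuŋɔt], shows underlying /zuŋɔt/. Applying the same rule between vowels gives [zuŋɔdɔ].

[zuŋɔdɔ]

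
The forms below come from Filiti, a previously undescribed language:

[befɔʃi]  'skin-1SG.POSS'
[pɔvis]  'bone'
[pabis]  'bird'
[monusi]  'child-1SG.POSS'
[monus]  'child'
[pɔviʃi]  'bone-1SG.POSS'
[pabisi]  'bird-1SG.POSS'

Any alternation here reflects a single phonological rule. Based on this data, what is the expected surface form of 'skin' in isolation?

[befɔs]

'bone' shows [ʃ] ~ [s] at the end of the stem ([pɔviʃi] vs [pɔvis]).
The stem 'bird' ([pabisi], [pabis]) shows [s] unchanged in both environments, so [s] cannot be basic with [ʃ] derived before the 1SG.POSS suffix.
Therefore /ʃ/ is basic and [s] is derived by depalatalization (palato-alveolar /ʃ/ becomes [s] when no front vowel follows).
The one attested form of 'skin', [befɔʃi], shows underlying /befɔʃ/. Applying the same rule when no front vowel follows gives [befɔs].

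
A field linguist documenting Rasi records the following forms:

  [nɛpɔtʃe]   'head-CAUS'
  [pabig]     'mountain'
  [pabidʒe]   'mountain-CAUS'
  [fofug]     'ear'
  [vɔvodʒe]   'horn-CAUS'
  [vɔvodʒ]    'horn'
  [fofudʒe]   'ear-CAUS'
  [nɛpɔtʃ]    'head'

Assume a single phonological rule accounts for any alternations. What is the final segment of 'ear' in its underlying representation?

The stem for 'ear' ends in [dʒ] in [fofudʒe] but [g] in [fofug].
If /dʒ/ were underlying and a rule turned it into [g] in isolation, 'horn' would also alternate; but it has [dʒ] in both [vɔvodʒe] and [vɔvodʒ].
So /g/ is underlying, and a rule of palatalization before a front vowel — /g/ becomes palato-alveolar [dʒ] before a front vowel — gives [dʒ].

/g/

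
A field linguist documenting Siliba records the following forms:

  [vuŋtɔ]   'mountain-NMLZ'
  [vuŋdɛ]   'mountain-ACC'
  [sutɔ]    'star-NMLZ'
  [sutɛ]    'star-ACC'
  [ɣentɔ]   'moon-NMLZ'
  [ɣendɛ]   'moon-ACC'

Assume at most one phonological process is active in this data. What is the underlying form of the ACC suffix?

/-dɛ/

The ACC suffix surfaces as [-dɛ] and [-tɛ], depending on the final segment of the stem.
The NMLZ suffix, which begins with [t], is invariant after every stem; so [t] is not altered by any rule here.
The ACC suffix is therefore /-dɛ/ underlyingly, with post-vocalic devoicing: voiced stops become voiceless after a vowel.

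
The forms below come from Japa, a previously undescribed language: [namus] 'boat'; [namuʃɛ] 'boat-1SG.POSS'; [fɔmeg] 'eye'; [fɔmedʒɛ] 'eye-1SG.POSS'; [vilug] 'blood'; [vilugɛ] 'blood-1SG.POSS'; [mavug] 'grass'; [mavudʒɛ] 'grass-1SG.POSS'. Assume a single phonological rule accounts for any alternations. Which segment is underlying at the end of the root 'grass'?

/dʒ/

The stem for 'grass' ends in [g] in [mavug] but [dʒ] in [mavudʒɛ].
If /g/ were underlying and a rule turned it into [dʒ] before the 1SG.POSS suffix, 'blood' would also alternate; but it has [g] in both [vilug] and [vilugɛ].
The alternation reflects depalatalization: palato-alveolar /dʒ/ and /ʃ/ become [g] and [s] when no front vowel follows. /dʒ/ is underlying.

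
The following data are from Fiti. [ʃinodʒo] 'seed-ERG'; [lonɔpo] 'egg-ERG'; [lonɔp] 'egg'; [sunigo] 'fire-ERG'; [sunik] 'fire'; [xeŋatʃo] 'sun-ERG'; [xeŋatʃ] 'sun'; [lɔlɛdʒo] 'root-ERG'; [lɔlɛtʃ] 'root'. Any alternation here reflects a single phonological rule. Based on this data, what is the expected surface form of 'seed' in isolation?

[ʃinotʃ]

'root' shows [dʒ] ~ [tʃ] at the end of the stem ([lɔlɛdʒo] vs [lɔlɛtʃ]).
The stem 'sun' ([xeŋatʃo], [xeŋatʃ]) shows [tʃ] unchanged in both environments, so [tʃ] cannot be basic with [dʒ] derived before the ERG suffix.
Therefore /dʒ/ is basic and [tʃ] is derived by word-final obstruent devoicing (voiced obstruents become voiceless word-finally).
From [ʃinodʒo] the stem 'seed' is /ʃinodʒ/; word-finally this yields [ʃinotʃ].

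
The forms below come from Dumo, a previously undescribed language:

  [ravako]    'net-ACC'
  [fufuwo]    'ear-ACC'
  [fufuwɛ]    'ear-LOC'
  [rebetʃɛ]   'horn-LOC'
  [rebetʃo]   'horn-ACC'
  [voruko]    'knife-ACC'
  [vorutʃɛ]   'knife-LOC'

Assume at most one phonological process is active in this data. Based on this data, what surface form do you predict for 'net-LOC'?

[ravatʃɛ]

In [voruko] and [vorutʃɛ] the final segment of 'knife' alternates: [k] ~ [tʃ].
If /tʃ/ were underlying and a rule turned it into [k] before the ACC suffix, 'horn' would also alternate; but it has [tʃ] in both [rebetʃo] and [rebetʃɛ].
The alternation reflects palatalization before a front vowel: /k/ becomes palato-alveolar [tʃ] before a front vowel. /k/ is underlying.
The one attested form of 'net', [ravako], shows underlying /ravak/. Applying the same rule before a front vowel gives [ravatʃɛ].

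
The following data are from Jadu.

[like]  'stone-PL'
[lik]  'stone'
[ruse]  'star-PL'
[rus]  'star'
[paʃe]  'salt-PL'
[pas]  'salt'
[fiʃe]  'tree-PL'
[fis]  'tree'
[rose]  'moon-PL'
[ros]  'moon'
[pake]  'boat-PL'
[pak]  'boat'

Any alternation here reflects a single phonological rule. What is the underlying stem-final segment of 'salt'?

/ʃ/

'salt' shows [ʃ] ~ [s] at the end of the stem ([paʃe] vs [pas]).
The stem 'moon' ([rose], [ros]) shows [s] unchanged in both environments, so [s] cannot be basic with [ʃ] derived before the PL suffix.
So /ʃ/ is underlying, and a rule of depalatalization — palato-alveolar /ʃ/ becomes [s] when no front vowel follows — gives [s].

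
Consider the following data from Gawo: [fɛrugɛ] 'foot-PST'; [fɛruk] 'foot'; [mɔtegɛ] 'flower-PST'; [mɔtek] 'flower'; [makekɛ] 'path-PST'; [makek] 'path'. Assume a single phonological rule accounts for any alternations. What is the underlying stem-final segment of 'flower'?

/g/

'flower' shows [g] ~ [k] at the end of the stem ([mɔtegɛ] vs [mɔtek]).
If /k/ were underlying and a rule turned it into [g] before the PST suffix, 'path' would also alternate; but it has [k] in both [makekɛ] and [makek].
So /g/ is underlying, and a rule of word-final obstruent devoicing — voiced obstruents become voiceless word-finally — gives [k].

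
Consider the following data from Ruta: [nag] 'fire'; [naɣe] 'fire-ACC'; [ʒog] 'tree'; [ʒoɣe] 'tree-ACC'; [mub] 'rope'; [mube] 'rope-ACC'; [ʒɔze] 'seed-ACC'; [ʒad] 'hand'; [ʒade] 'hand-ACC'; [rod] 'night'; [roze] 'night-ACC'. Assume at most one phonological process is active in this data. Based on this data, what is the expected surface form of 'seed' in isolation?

In [rod] and [roze] the final segment of 'night' alternates: [d] ~ [z].
Compare 'hand', with invariant [d] in [ʒad] and [ʒade]: an analysis with underlying /d/ and a rule producing [z] before the ACC suffix would wrongly predict alternation here too.
The underlying segment must be /z/; voiced fricatives become stops word-finally, yielding [d] there.
The one attested form of 'seed', [ʒɔze], shows underlying /ʒɔz/. Applying the same rule word-finally gives [ʒɔd].

[ʒɔd]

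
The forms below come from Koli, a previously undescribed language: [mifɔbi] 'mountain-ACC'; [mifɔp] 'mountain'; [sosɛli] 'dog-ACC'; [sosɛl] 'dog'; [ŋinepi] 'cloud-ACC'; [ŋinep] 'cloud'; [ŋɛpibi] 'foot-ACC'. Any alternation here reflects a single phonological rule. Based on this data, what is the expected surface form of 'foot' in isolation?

The root 'mountain' surfaces as [mifɔbi] and [mifɔp], with a stem-final [b] ~ [p] alternation.
The stem 'cloud' ([ŋinepi], [ŋinep]) shows [p] unchanged in both environments, so [p] cannot be basic with [b] derived before the ACC suffix.
So /b/ is underlying, and a rule of word-final obstruent devoicing — voiced obstruents become voiceless word-finally — gives [p].
The one attested form of 'foot', [ŋɛpibi], shows underlying /ŋɛpib/. Applying the same rule word-finally gives [ŋɛpip].

[ŋɛpip]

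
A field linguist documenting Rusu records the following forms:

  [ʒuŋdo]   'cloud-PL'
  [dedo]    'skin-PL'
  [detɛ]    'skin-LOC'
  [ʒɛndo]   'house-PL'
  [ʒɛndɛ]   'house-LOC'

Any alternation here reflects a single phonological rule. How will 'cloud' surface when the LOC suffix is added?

The LOC suffix surfaces as [-dɛ] and [-tɛ], depending on the final segment of the stem.
By contrast the PL suffix keeps its initial [d] throughout — that segment must be underlying.
So the underlying form is /-tɛ/, and voiceless stops become voiced after a nasal.
After 'cloud', which ends in a nasal, the suffix surfaces as [-dɛ], giving [ʒuŋdɛ].

[ʒuŋdɛ]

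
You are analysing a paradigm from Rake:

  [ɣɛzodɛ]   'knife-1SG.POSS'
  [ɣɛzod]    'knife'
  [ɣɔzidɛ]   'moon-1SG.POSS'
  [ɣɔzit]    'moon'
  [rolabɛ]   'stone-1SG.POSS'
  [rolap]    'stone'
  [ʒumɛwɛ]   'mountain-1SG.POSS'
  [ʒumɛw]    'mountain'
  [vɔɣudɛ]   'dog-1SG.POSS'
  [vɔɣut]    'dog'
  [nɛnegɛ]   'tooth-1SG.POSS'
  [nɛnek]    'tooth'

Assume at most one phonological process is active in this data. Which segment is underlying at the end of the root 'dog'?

/t/

The stem for 'dog' ends in [d] in [vɔɣudɛ] but [t] in [vɔɣut].
The stem 'knife' ([ɣɛzodɛ], [ɣɛzod]) shows [d] unchanged in both environments, so [d] cannot be basic with [t] derived in isolation.
The underlying segment must be /t/; voiceless stops become voiced between vowels, yielding [d] there.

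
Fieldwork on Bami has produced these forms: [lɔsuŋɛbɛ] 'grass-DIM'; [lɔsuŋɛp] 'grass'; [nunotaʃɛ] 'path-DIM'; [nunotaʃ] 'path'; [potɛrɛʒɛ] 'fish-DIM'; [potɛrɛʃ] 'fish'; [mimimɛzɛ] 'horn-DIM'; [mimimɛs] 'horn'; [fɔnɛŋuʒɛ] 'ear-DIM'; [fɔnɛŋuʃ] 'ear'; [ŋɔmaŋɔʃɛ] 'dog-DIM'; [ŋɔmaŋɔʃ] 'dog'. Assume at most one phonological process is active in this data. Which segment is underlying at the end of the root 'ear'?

The root 'ear' surfaces as [fɔnɛŋuʒɛ] and [fɔnɛŋuʃ], with a stem-final [ʒ] ~ [ʃ] alternation.
The stem 'path' ([nunotaʃɛ], [nunotaʃ]) shows [ʃ] unchanged in both environments, so [ʃ] cannot be basic with [ʒ] derived before the DIM suffix.
The underlying segment must be /ʒ/; voiced obstruents become voiceless word-finally, yielding [ʃ] there.

/ʒ/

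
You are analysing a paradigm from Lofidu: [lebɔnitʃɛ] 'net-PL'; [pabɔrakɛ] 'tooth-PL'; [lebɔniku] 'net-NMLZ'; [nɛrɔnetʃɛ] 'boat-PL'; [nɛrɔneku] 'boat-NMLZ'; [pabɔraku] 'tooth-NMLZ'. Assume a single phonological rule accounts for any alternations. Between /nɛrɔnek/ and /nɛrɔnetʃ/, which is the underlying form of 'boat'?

The root 'boat' surfaces as [nɛrɔnetʃɛ] and [nɛrɔneku], with a stem-final [tʃ] ~ [k] alternation.
If /k/ were underlying and a rule turned it into [tʃ] before the PL suffix, 'tooth' would also alternate; but it has [k] in both [pabɔrakɛ] and [pabɔraku].
The alternation reflects depalatalization: palato-alveolar /tʃ/ becomes [k] when no front vowel follows. /tʃ/ is underlying.

/nɛrɔnetʃ/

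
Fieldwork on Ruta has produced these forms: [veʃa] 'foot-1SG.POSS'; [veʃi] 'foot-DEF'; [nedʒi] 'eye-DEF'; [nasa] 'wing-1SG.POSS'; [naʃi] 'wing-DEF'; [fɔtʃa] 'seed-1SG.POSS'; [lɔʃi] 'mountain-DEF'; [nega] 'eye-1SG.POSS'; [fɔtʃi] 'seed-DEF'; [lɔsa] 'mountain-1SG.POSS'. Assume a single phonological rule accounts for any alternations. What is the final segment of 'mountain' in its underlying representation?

The stem for 'mountain' ends in [s] in [lɔsa] but [ʃ] in [lɔʃi].
If /ʃ/ were underlying and a rule turned it into [s] before the 1SG.POSS suffix, 'foot' would also alternate; but it has [ʃ] in both [veʃa] and [veʃi].
So /s/ is underlying, and a rule of palatalization before a front vowel — /g/ and /s/ become palato-alveolar [dʒ] and [ʃ] before a front vowel — gives [ʃ].

/s/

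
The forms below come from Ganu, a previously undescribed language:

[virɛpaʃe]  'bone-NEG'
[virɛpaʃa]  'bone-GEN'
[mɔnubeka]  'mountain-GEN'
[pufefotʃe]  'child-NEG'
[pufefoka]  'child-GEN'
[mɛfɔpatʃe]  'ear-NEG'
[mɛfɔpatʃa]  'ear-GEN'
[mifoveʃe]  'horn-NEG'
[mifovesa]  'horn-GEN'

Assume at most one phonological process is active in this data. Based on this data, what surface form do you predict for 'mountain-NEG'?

[mɔnubetʃe]

In [pufefotʃe] and [pufefoka] the final segment of 'child' alternates: [tʃ] ~ [k].
The stem 'ear' ([mɛfɔpatʃe], [mɛfɔpatʃa]) shows [tʃ] unchanged in both environments, so [tʃ] cannot be basic with [k] derived before the GEN suffix.
The alternation reflects palatalization before a front vowel: /k/ and /s/ become palato-alveolar [tʃ] and [ʃ] before a front vowel. /k/ is underlying.
The one attested form of 'mountain', [mɔnubeka], shows underlying /mɔnubek/. Applying the same rule before a front vowel gives [mɔnubetʃe].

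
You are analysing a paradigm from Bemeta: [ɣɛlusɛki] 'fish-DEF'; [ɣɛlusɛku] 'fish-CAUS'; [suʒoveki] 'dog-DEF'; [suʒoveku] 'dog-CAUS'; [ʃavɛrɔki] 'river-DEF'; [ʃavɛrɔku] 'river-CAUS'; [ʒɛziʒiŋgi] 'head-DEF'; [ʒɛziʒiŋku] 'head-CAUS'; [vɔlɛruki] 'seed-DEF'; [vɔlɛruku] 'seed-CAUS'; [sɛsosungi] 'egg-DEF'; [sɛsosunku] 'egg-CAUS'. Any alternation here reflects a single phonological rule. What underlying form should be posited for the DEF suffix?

/-gi/

The DEF suffix surfaces as [-gi] and [-ki], depending on the final segment of the stem.
The CAUS suffix, which begins with [k], is invariant after every stem; so [k] is not altered by any rule here.
So the underlying form is /-gi/, and voiced stops become voiceless after a vowel.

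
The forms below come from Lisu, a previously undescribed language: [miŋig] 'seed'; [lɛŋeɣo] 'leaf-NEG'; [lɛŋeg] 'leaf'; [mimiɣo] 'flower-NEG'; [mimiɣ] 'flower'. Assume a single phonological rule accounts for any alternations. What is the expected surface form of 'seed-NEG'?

[miŋiɣo]

The stem for 'leaf' ends in [ɣ] in [lɛŋeɣo] but [g] in [lɛŋeg].
Compare 'flower', with invariant [ɣ] in [mimiɣo] and [mimiɣ]: an analysis with underlying /ɣ/ and a rule producing [g] in isolation would wrongly predict alternation here too.
Therefore /g/ is basic and [ɣ] is derived by intervocalic spirantization (voiced stops become fricatives between vowels).
From [miŋig] the stem 'seed' is /miŋig/; between vowels this yields [miŋiɣo].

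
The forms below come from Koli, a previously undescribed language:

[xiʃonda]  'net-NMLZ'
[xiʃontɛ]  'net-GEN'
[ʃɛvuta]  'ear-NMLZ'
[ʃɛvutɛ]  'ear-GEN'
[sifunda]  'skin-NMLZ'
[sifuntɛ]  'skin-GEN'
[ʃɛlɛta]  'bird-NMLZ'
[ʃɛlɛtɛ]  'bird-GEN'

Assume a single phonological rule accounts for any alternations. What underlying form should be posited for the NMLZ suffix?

/-da/

The NMLZ morpheme has two allomorphs, [-da] and [-ta].
By contrast the GEN suffix keeps its initial [t] throughout — that segment must be underlying.
The NMLZ suffix is therefore /-da/ underlyingly, with post-vocalic devoicing: voiced stops become voiceless after a vowel.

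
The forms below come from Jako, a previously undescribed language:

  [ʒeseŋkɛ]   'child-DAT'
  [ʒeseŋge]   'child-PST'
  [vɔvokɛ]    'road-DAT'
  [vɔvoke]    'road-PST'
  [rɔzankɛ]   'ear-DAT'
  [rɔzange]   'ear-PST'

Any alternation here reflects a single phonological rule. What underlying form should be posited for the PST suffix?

The PST morpheme has two allomorphs, [-ge] and [-ke].
The DAT suffix, which begins with [k], is invariant after every stem; so [k] is not altered by any rule here.
The PST suffix is therefore /-ge/ underlyingly, with post-vocalic devoicing: voiced stops become voiceless after a vowel.

/-ge/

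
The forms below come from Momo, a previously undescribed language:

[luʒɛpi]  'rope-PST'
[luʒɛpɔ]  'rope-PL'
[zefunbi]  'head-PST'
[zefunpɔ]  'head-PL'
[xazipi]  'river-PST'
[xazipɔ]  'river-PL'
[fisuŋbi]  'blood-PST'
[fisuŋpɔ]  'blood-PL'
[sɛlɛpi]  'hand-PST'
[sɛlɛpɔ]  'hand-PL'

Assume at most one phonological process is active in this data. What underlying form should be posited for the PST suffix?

The PST morpheme has two allomorphs, [-bi] and [-pi].
By contrast the PL suffix keeps its initial [p] throughout — that segment must be underlying.
So the underlying form is /-bi/, and voiced stops become voiceless after a vowel.

/-bi/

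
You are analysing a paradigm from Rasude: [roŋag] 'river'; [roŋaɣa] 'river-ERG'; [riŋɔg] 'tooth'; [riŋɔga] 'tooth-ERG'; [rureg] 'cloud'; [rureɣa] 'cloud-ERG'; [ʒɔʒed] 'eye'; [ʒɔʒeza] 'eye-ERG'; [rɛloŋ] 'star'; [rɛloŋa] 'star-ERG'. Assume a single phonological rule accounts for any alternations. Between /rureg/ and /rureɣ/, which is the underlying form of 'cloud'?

/rureɣ/

The stem for 'cloud' ends in [g] in [rureg] but [ɣ] in [rureɣa].
The stem 'tooth' ([riŋɔg], [riŋɔga]) shows [g] unchanged in both environments, so [g] cannot be basic with [ɣ] derived before the ERG suffix.
The underlying segment must be /ɣ/; voiced fricatives become stops word-finally, yielding [g] there.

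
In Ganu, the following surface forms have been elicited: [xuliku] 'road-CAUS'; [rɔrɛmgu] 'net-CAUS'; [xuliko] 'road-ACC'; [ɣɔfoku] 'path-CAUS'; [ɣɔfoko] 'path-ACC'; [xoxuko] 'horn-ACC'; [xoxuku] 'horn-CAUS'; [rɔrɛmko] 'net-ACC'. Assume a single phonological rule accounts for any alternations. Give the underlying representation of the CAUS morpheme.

/-gu/

The CAUS suffix surfaces as [-gu] and [-ku], depending on the final segment of the stem.
By contrast the ACC suffix keeps its initial [k] throughout — that segment must be underlying.
The CAUS suffix is therefore /-gu/ underlyingly, with post-vocalic devoicing: voiced stops become voiceless after a vowel.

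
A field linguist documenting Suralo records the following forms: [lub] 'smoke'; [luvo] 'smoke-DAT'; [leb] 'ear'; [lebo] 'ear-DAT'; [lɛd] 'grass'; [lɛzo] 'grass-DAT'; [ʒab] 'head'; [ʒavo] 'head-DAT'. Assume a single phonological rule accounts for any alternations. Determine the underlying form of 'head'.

/ʒav/

The stem for 'head' ends in [b] in [ʒab] but [v] in [ʒavo].
But 'ear' keeps [b] in both environments ([leb], [lebo]), so there is no rule changing /b/ to [v] before the DAT suffix.
Therefore /v/ is basic and [b] is derived by word-final hardening (voiced fricatives become stops word-finally).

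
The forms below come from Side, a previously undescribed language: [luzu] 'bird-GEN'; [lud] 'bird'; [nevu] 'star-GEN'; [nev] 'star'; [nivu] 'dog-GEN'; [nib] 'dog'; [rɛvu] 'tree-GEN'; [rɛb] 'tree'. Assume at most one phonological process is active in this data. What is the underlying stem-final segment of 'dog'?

'dog' shows [v] ~ [b] at the end of the stem ([nivu] vs [nib]).
Compare 'star', with invariant [v] in [nevu] and [nev]: an analysis with underlying /v/ and a rule producing [b] in isolation would wrongly predict alternation here too.
So /b/ is underlying, and a rule of intervocalic spirantization — voiced stops become fricatives between vowels — gives [v].

/b/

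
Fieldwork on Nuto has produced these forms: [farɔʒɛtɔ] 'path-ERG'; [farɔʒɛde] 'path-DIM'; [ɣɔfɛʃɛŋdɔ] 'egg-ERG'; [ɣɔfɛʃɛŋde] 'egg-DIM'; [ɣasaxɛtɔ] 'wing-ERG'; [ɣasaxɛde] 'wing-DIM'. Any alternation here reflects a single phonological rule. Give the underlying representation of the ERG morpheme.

The ERG morpheme has two allomorphs, [-dɔ] and [-tɔ].
By contrast the DIM suffix keeps its initial [d] throughout — that segment must be underlying.
So the underlying form is /-tɔ/, and voiceless stops become voiced after a nasal.

/-tɔ/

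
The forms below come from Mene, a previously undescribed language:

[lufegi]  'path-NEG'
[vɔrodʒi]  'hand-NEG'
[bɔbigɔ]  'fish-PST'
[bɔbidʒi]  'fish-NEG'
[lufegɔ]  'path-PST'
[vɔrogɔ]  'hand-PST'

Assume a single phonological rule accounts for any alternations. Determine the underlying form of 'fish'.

/bɔbidʒ/

In [bɔbidʒi] and [bɔbigɔ] the final segment of 'fish' alternates: [dʒ] ~ [g].
The stem 'path' ([lufegi], [lufegɔ]) shows [g] unchanged in both environments, so [g] cannot be basic with [dʒ] derived before the NEG suffix.
The alternation reflects depalatalization: palato-alveolar /dʒ/ becomes [g] when no front vowel follows. /dʒ/ is underlying.
Hence 'fish' is /bɔbidʒ/ underlyingly.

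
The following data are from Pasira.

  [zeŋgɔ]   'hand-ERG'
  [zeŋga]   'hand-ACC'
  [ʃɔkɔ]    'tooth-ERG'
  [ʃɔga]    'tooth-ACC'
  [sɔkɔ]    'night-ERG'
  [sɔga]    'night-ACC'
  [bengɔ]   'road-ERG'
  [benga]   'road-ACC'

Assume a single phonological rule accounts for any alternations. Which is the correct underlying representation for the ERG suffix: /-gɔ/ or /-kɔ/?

/-kɔ/

The ERG morpheme has two allomorphs, [-gɔ] and [-kɔ].
By contrast the ACC suffix keeps its initial [g] throughout — that segment must be underlying.
So the underlying form is /-kɔ/, and voiceless stops become voiced after a nasal.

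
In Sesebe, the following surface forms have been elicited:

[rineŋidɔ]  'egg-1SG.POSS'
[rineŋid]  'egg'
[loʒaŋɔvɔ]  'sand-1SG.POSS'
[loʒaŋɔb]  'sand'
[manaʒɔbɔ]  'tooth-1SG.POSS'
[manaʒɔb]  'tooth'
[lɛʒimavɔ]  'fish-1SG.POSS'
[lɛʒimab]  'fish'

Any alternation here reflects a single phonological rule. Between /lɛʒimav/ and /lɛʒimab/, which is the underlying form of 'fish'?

/lɛʒimav/

'fish' shows [v] ~ [b] at the end of the stem ([lɛʒimavɔ] vs [lɛʒimab]).
Compare 'tooth', with invariant [b] in [manaʒɔbɔ] and [manaʒɔb]: an analysis with underlying /b/ and a rule producing [v] before the 1SG.POSS suffix would wrongly predict alternation here too.
The alternation reflects word-final hardening: voiced fricatives become stops word-finally. /v/ is underlying.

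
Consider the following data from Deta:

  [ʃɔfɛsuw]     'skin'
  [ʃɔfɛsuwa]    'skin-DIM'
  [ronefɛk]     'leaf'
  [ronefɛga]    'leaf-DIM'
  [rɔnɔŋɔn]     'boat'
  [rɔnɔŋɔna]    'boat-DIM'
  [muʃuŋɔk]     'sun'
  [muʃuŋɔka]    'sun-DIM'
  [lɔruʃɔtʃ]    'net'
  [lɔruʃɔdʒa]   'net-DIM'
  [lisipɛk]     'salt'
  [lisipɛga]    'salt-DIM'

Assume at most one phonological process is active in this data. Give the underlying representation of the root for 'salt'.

/lisipɛg/

The stem for 'salt' ends in [k] in [lisipɛk] but [g] in [lisipɛga].
But 'sun' keeps [k] in both environments ([muʃuŋɔk], [muʃuŋɔka]), so there is no rule changing /k/ to [g] before the DIM suffix.
So /g/ is underlying, and a rule of word-final obstruent devoicing — voiced obstruents become voiceless word-finally — gives [k].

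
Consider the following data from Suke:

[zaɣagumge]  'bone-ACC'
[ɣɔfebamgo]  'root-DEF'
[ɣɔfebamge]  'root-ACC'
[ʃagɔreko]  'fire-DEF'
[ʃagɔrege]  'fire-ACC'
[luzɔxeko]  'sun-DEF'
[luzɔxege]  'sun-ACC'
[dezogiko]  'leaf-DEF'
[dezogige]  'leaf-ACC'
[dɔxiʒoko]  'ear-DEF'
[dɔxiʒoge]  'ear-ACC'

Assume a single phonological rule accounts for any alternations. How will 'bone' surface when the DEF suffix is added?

The DEF suffix surfaces as [-go] and [-ko], depending on the final segment of the stem.
By contrast the ACC suffix keeps its initial [g] throughout — that segment must be underlying.
So the underlying form is /-ko/, and voiceless stops become voiced after a nasal.
After 'bone', which ends in a nasal, the suffix surfaces as [-go], giving [zaɣagumgo].

[zaɣagumgo]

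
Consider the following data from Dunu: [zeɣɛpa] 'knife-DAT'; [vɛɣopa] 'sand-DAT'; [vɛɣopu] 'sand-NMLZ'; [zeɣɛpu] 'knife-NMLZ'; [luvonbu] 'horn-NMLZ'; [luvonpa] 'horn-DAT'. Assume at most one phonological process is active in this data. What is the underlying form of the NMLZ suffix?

The NMLZ suffix surfaces as [-bu] and [-pu], depending on the final segment of the stem.
The DAT suffix, which begins with [p], is invariant after every stem; so [p] is not altered by any rule here.
The NMLZ suffix is therefore /-bu/ underlyingly, with post-vocalic devoicing: voiced stops become voiceless after a vowel.

/-bu/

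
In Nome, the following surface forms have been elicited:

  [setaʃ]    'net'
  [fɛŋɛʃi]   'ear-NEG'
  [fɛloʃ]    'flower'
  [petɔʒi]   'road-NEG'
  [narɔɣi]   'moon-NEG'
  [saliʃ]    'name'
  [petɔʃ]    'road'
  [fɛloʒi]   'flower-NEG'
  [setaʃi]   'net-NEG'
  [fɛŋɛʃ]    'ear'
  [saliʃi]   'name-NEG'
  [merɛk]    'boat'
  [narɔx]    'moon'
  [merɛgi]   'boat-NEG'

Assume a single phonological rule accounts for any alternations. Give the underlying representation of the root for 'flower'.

/fɛloʒ/

In [fɛloʒi] and [fɛloʃ] the final segment of 'flower' alternates: [ʒ] ~ [ʃ].
Compare 'name', with invariant [ʃ] in [saliʃi] and [saliʃ]: an analysis with underlying /ʃ/ and a rule producing [ʒ] before the NEG suffix would wrongly predict alternation here too.
So /ʒ/ is underlying, and a rule of word-final obstruent devoicing — voiced obstruents become voiceless word-finally — gives [ʃ].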